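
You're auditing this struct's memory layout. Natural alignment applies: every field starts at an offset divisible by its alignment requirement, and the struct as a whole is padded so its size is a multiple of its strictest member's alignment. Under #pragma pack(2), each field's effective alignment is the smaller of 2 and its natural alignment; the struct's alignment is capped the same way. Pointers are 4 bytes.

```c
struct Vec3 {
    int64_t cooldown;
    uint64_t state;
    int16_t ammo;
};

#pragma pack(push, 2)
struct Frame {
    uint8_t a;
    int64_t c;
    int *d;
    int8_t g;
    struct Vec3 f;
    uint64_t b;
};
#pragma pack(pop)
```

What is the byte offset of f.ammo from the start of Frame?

32

Vec3: cooldown at 0 (size 8, align 8) → ends 8; state at 8 (size 8, align 8) → ends 16; ammo at 16 (size 2, align 2) → ends 18; tail pad 6 to reach multiple of 8; total 24 bytes, alignment 8
a at 0 (size 1, align 1) → ends 1
pad 1 to align 2 for c
c at 2 (size 8, align 2) → ends 10
d at 10 (size 4, align 2) → ends 14
g at 14 (size 1, align 1) → ends 15
pad 1 to align 2 for f
f at 16 (size 24, align 2) → ends 40
within Vec3: ammo at 16
16 + 16 = 32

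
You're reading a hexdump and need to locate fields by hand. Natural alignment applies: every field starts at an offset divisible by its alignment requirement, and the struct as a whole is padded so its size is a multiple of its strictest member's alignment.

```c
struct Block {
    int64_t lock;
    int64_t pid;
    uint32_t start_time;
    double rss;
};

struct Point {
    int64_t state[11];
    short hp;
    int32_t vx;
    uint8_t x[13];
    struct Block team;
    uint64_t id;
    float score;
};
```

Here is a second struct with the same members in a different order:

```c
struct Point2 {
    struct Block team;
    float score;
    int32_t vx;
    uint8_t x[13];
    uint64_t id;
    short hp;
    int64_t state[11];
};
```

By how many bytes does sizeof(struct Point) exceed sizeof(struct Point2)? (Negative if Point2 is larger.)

0

Block: 0..8  lock  (8B, 8-aligned); 8..16  pid  (8B, 8-aligned); 16..20  start_time  (4B, 4-aligned); 20..24  -- padding (4B); 24..32  rss  (8B, 8-aligned); sizeof = 32, alignof = 8
0..88  state  (88B, 8-aligned)
88..90  hp  (2B, 2-aligned)
90..92  -- padding (2B)
92..96  vx  (4B, 4-aligned)
96..109  x  (13B, 1-aligned)
109..112  -- padding (3B)
112..144  team  (32B, 8-aligned)
144..152  id  (8B, 8-aligned)
152..156  score  (4B, 4-aligned)
156..160  -- tail padding (4B)
sizeof = 160, alignof = 8
— Point2 —
0..32  team  (32B, 8-aligned)
32..36  score  (4B, 4-aligned)
36..40  vx  (4B, 4-aligned)
40..53  x  (13B, 1-aligned)
53..56  -- padding (3B)
56..64  id  (8B, 8-aligned)
64..66  hp  (2B, 2-aligned)
66..72  -- padding (6B)
72..160  state  (88B, 8-aligned)
sizeof = 160, alignof = 8
160 − 160 = 0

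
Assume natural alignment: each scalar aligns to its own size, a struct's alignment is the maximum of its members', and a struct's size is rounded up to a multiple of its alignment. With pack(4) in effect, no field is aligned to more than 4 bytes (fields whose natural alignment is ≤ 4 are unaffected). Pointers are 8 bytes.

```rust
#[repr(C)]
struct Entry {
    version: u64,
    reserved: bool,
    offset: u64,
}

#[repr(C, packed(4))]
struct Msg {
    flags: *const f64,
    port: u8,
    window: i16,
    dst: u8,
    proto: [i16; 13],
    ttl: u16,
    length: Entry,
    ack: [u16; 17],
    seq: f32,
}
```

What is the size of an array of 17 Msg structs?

Entry: @0: version [8B, align 8] → 8; @8: reserved [1B, align 1] → 9; +7 pad (align 8); @16: offset [8B, align 8] → 24; size 24, align 8
@0: flags [8B, align 4] → 8
@8: port [1B, align 1] → 9
+1 pad (align 2)
@10: window [2B, align 2] → 12
@12: dst [1B, align 1] → 13
+1 pad (align 2)
@14: proto [26B, align 2] → 40
@40: ttl [2B, align 2] → 42
+2 pad (align 4)
@44: length [24B, align 4] → 68
@68: ack [34B, align 2] → 102
+2 pad (align 4)
@104: seq [4B, align 4] → 108
size 108, align 4
array of 17: 17 × 108 = 1836

1836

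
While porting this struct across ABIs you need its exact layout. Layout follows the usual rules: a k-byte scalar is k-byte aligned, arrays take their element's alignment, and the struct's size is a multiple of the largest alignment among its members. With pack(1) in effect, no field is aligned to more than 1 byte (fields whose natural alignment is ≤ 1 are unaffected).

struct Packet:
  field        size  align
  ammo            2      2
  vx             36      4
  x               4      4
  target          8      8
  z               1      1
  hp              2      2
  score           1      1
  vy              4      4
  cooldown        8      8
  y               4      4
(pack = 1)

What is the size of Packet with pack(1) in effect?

ammo at 0 (size 2, align 1) → ends 2
vx at 2 (size 36, align 1) → ends 38
x at 38 (size 4, align 1) → ends 42
target at 42 (size 8, align 1) → ends 50
z at 50 (size 1, align 1) → ends 51
hp at 51 (size 2, align 1) → ends 53
score at 53 (size 1, align 1) → ends 54
vy at 54 (size 4, align 1) → ends 58
cooldown at 58 (size 8, align 1) → ends 66
y at 66 (size 4, align 1) → ends 70
total 70 bytes, alignment 1

70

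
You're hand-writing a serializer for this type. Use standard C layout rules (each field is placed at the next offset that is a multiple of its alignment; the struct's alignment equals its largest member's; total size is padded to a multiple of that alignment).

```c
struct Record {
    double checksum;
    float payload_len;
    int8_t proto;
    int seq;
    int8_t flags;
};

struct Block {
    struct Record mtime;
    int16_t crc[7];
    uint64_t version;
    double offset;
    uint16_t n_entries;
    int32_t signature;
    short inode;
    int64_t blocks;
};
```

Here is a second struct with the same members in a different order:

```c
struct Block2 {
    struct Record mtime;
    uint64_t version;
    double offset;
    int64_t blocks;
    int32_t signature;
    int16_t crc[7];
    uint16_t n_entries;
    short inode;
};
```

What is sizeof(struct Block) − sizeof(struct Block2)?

8

Record: checksum at 0 (size 8, align 8) → ends 8; payload_len at 8 (size 4, align 4) → ends 12; proto at 12 (size 1, align 1) → ends 13; pad 3 to align 4 for seq; seq at 16 (size 4, align 4) → ends 20; flags at 20 (size 1, align 1) → ends 21; tail pad 3 to reach multiple of 8; total 24 bytes, alignment 8
mtime at 0 (size 24, align 8) → ends 24
crc at 24 (size 14, align 2) → ends 38
pad 2 to align 8 for version
version at 40 (size 8, align 8) → ends 48
offset at 48 (size 8, align 8) → ends 56
n_entries at 56 (size 2, align 2) → ends 58
pad 2 to align 4 for signature
signature at 60 (size 4, align 4) → ends 64
inode at 64 (size 2, align 2) → ends 66
pad 6 to align 8 for blocks
blocks at 72 (size 8, align 8) → ends 80
total 80 bytes, alignment 8
— Block2 —
mtime at 0 (size 24, align 8) → ends 24
version at 24 (size 8, align 8) → ends 32
offset at 32 (size 8, align 8) → ends 40
blocks at 40 (size 8, align 8) → ends 48
signature at 48 (size 4, align 4) → ends 52
crc at 52 (size 14, align 2) → ends 66
n_entries at 66 (size 2, align 2) → ends 68
inode at 68 (size 2, align 2) → ends 70
tail pad 2 to reach multiple of 8
total 72 bytes, alignment 8
80 − 72 = 8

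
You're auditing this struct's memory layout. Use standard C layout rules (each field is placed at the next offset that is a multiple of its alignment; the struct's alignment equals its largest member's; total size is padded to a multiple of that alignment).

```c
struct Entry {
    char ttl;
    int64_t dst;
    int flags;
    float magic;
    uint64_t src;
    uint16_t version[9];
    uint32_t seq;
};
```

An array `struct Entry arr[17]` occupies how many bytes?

0..1  ttl  (1B, 1-aligned)
1..8  -- padding (7B)
8..16  dst  (8B, 8-aligned)
16..20  flags  (4B, 4-aligned)
20..24  magic  (4B, 4-aligned)
24..32  src  (8B, 8-aligned)
32..50  version  (18B, 2-aligned)
50..52  -- padding (2B)
52..56  seq  (4B, 4-aligned)
sizeof = 56, alignof = 8
array of 17: 17 × 56 = 952

952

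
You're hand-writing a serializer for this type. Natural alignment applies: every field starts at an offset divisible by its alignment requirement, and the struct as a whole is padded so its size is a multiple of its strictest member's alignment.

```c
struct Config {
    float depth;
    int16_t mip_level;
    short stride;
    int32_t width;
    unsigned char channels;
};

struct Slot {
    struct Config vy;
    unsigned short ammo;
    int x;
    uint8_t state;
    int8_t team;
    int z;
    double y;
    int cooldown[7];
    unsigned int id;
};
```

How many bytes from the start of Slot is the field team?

Config: @0: depth [4B, align 4] → 4; @4: mip_level [2B, align 2] → 6; @6: stride [2B, align 2] → 8; @8: width [4B, align 4] → 12; @12: channels [1B, align 1] → 13; +3 tail pad (align 4); size 16, align 4
@0: vy [16B, align 4] → 16
@16: ammo [2B, align 2] → 18
+2 pad (align 4)
@20: x [4B, align 4] → 24
@24: state [1B, align 1] → 25
@25: team [1B, align 1] → 26

25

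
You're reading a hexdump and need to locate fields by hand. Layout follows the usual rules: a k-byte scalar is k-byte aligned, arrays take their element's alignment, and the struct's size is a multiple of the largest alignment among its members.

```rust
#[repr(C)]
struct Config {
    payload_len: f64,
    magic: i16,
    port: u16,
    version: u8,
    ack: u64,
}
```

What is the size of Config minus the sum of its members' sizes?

3

payload_len at 0 (size 8, align 8) → ends 8
magic at 8 (size 2, align 2) → ends 10
port at 10 (size 2, align 2) → ends 12
version at 12 (size 1, align 1) → ends 13
pad 3 to align 8 for ack
ack at 16 (size 8, align 8) → ends 24
total 24 bytes, alignment 8
data bytes 21, size 24 → padding 3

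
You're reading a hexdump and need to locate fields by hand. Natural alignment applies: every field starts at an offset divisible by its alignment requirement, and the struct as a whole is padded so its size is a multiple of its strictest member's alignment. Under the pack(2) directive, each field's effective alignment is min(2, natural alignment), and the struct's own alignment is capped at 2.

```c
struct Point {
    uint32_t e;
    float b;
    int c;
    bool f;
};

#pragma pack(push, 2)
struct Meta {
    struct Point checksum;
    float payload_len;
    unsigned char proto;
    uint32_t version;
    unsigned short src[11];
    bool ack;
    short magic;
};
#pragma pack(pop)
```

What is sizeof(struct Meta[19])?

988

Point: 0..4  e  (4B, 4-aligned); 4..8  b  (4B, 4-aligned); 8..12  c  (4B, 4-aligned); 12..13  f  (1B, 1-aligned); 13..16  -- tail padding (3B); sizeof = 16, alignof = 4
0..16  checksum  (16B, 2-aligned)
16..20  payload_len  (4B, 2-aligned)
20..21  proto  (1B, 1-aligned)
21..22  -- padding (1B)
22..26  version  (4B, 2-aligned)
26..48  src  (22B, 2-aligned)
48..49  ack  (1B, 1-aligned)
49..50  -- padding (1B)
50..52  magic  (2B, 2-aligned)
sizeof = 52, alignof = 2
array of 19: 19 × 52 = 988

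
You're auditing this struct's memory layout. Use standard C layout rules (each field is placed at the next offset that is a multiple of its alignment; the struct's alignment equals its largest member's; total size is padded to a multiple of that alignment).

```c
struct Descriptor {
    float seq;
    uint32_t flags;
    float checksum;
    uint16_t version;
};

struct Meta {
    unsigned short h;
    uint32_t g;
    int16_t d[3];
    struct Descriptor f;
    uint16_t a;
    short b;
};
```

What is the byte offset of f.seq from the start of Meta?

Descriptor: 0..4  seq  (4B, 4-aligned); 4..8  flags  (4B, 4-aligned); 8..12  checksum  (4B, 4-aligned); 12..14  version  (2B, 2-aligned); 14..16  -- tail padding (2B); sizeof = 16, alignof = 4
0..2  h  (2B, 2-aligned)
2..4  -- padding (2B)
4..8  g  (4B, 4-aligned)
8..14  d  (6B, 2-aligned)
14..16  -- padding (2B)
16..32  f  (16B, 4-aligned)
within Descriptor: seq at 0
16 + 0 = 16

16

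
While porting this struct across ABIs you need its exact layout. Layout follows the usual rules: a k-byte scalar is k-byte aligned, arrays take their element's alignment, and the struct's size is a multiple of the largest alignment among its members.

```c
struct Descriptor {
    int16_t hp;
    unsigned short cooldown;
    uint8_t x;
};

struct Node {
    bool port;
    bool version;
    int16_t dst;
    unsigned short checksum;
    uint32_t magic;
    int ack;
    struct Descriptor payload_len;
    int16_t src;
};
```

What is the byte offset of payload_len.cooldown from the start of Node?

18

Descriptor: 0..2  hp  (2B, 2-aligned); 2..4  cooldown  (2B, 2-aligned); 4..5  x  (1B, 1-aligned); 5..6  -- tail padding (1B); sizeof = 6, alignof = 2
0..1  port  (1B, 1-aligned)
1..2  version  (1B, 1-aligned)
2..4  dst  (2B, 2-aligned)
4..6  checksum  (2B, 2-aligned)
6..8  -- padding (2B)
8..12  magic  (4B, 4-aligned)
12..16  ack  (4B, 4-aligned)
16..22  payload_len  (6B, 2-aligned)
within Descriptor: cooldown at 2
16 + 2 = 18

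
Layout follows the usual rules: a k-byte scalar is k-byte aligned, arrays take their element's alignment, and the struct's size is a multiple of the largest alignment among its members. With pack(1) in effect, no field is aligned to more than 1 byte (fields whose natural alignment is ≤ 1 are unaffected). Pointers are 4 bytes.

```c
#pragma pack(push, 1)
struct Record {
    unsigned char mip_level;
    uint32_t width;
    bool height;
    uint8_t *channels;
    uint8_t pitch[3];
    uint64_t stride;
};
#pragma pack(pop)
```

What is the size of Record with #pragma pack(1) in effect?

21

0..1  mip_level  (1B, 1-aligned)
1..5  width  (4B, 1-aligned)
5..6  height  (1B, 1-aligned)
6..10  channels  (4B, 1-aligned)
10..13  pitch  (3B, 1-aligned)
13..21  stride  (8B, 1-aligned)
sizeof = 21, alignof = 1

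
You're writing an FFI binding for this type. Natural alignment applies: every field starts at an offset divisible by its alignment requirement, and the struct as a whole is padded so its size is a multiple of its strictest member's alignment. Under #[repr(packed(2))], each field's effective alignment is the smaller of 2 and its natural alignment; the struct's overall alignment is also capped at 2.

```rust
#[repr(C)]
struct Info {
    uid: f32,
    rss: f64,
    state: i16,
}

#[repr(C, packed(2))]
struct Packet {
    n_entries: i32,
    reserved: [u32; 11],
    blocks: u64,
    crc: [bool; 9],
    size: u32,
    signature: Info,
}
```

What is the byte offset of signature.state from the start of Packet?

Info: 0..4  uid  (4B, 4-aligned); 4..8  -- padding (4B); 8..16  rss  (8B, 8-aligned); 16..18  state  (2B, 2-aligned); 18..24  -- tail padding (6B); sizeof = 24, alignof = 8
0..4  n_entries  (4B, 2-aligned)
4..48  reserved  (44B, 2-aligned)
48..56  blocks  (8B, 2-aligned)
56..65  crc  (9B, 1-aligned)
65..66  -- padding (1B)
66..70  size  (4B, 2-aligned)
70..94  signature  (24B, 2-aligned)
within Info: state at 16
70 + 16 = 86

86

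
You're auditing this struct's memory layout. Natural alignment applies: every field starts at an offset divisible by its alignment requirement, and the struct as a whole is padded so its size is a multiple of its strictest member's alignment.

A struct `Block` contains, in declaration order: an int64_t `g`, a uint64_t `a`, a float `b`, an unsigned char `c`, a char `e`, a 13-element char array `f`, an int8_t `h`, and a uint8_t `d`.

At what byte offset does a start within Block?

0..8  g  (8B, 8-aligned)
8..16  a  (8B, 8-aligned)

8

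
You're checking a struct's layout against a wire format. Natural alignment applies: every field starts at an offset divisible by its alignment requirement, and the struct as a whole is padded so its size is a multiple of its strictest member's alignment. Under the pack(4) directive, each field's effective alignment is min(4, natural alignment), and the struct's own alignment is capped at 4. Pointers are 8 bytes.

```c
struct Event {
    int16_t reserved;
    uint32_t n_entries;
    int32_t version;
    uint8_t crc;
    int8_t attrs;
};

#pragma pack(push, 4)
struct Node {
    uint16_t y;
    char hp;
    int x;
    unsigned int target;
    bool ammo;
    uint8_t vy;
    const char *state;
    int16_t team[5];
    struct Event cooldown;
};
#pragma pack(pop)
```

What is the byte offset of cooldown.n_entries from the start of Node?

Event: @0: reserved [2B, align 2] → 2; +2 pad (align 4); @4: n_entries [4B, align 4] → 8; @8: version [4B, align 4] → 12; @12: crc [1B, align 1] → 13; @13: attrs [1B, align 1] → 14; +2 tail pad (align 4); size 16, align 4
@0: y [2B, align 2] → 2
@2: hp [1B, align 1] → 3
+1 pad (align 4)
@4: x [4B, align 4] → 8
@8: target [4B, align 4] → 12
@12: ammo [1B, align 1] → 13
@13: vy [1B, align 1] → 14
+2 pad (align 4)
@16: state [8B, align 4] → 24
@24: team [10B, align 2] → 34
+2 pad (align 4)
@36: cooldown [16B, align 4] → 52
within Event: n_entries at 4
36 + 4 = 40

40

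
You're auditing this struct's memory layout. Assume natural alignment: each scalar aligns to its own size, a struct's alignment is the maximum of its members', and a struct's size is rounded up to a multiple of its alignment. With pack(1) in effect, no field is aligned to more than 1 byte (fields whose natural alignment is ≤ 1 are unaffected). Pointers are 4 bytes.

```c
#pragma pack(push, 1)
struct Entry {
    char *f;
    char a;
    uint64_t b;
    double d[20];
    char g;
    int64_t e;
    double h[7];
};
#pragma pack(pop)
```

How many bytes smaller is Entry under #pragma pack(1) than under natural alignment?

10

natural layout:
  @0: f [4B, align 4] → 4
  @4: a [1B, align 1] → 5
  +3 pad (align 8)
  @8: b [8B, align 8] → 16
  @16: d [160B, align 8] → 176
  @176: g [1B, align 1] → 177
  +7 pad (align 8)
  @184: e [8B, align 8] → 192
  @192: h [56B, align 8] → 248
  size 248, align 8
packed(1) layout:
  @0: f [4B, align 1] → 4
  @4: a [1B, align 1] → 5
  @5: b [8B, align 1] → 13
  @13: d [160B, align 1] → 173
  @173: g [1B, align 1] → 174
  @174: e [8B, align 1] → 182
  @182: h [56B, align 1] → 238
  size 238, align 1
248 − 238 = 10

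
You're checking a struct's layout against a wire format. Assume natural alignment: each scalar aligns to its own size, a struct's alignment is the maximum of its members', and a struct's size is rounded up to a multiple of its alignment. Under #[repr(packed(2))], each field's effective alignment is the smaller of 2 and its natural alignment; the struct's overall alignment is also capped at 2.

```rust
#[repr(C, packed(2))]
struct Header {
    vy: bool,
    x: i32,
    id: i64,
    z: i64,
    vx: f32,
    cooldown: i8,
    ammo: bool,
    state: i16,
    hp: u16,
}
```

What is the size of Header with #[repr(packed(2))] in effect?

32

@0: vy [1B, align 1] → 1
+1 pad (align 2)
@2: x [4B, align 2] → 6
@6: id [8B, align 2] → 14
@14: z [8B, align 2] → 22
@22: vx [4B, align 2] → 26
@26: cooldown [1B, align 1] → 27
@27: ammo [1B, align 1] → 28
@28: state [2B, align 2] → 30
@30: hp [2B, align 2] → 32
size 32, align 2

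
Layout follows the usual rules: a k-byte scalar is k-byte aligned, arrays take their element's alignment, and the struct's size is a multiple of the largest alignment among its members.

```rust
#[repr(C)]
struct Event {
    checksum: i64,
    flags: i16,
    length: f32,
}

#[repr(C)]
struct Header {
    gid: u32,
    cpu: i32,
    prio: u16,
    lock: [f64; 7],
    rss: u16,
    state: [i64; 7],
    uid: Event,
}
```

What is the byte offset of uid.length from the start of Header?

148

Event: @0: checksum [8B, align 8] → 8; @8: flags [2B, align 2] → 10; +2 pad (align 4); @12: length [4B, align 4] → 16; size 16, align 8
@0: gid [4B, align 4] → 4
@4: cpu [4B, align 4] → 8
@8: prio [2B, align 2] → 10
+6 pad (align 8)
@16: lock [56B, align 8] → 72
@72: rss [2B, align 2] → 74
+6 pad (align 8)
@80: state [56B, align 8] → 136
@136: uid [16B, align 8] → 152
within Event: length at 12
136 + 12 = 148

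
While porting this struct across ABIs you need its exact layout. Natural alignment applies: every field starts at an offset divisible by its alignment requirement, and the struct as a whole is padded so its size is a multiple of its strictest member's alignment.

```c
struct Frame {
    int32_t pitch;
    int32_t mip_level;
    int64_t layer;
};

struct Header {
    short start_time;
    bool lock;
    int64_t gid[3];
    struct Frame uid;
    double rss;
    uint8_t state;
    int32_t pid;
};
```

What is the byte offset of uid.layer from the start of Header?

Frame: 0..4  pitch  (4B, 4-aligned); 4..8  mip_level  (4B, 4-aligned); 8..16  layer  (8B, 8-aligned); sizeof = 16, alignof = 8
0..2  start_time  (2B, 2-aligned)
2..3  lock  (1B, 1-aligned)
3..8  -- padding (5B)
8..32  gid  (24B, 8-aligned)
32..48  uid  (16B, 8-aligned)
within Frame: layer at 8
32 + 8 = 40

40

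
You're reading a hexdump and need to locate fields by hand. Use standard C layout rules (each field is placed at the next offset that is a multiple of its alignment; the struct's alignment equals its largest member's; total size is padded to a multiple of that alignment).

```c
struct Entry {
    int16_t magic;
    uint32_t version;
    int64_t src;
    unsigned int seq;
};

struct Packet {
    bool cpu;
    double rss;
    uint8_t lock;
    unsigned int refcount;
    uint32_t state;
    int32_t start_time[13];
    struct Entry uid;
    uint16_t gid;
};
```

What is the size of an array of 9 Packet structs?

Entry: magic at 0 (size 2, align 2) → ends 2; pad 2 to align 4 for version; version at 4 (size 4, align 4) → ends 8; src at 8 (size 8, align 8) → ends 16; seq at 16 (size 4, align 4) → ends 20; tail pad 4 to reach multiple of 8; total 24 bytes, alignment 8
cpu at 0 (size 1, align 1) → ends 1
pad 7 to align 8 for rss
rss at 8 (size 8, align 8) → ends 16
lock at 16 (size 1, align 1) → ends 17
pad 3 to align 4 for refcount
refcount at 20 (size 4, align 4) → ends 24
state at 24 (size 4, align 4) → ends 28
start_time at 28 (size 52, align 4) → ends 80
uid at 80 (size 24, align 8) → ends 104
gid at 104 (size 2, align 2) → ends 106
tail pad 6 to reach multiple of 8
total 112 bytes, alignment 8
array of 9: 9 × 112 = 1008

1008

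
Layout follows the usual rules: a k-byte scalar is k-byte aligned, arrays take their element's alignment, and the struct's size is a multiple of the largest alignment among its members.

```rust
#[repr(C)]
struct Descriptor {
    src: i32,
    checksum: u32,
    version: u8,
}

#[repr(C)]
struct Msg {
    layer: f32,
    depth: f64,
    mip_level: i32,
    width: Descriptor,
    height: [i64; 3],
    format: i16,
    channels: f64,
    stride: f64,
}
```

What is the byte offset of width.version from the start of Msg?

Descriptor: 0..4  src  (4B, 4-aligned); 4..8  checksum  (4B, 4-aligned); 8..9  version  (1B, 1-aligned); 9..12  -- tail padding (3B); sizeof = 12, alignof = 4
0..4  layer  (4B, 4-aligned)
4..8  -- padding (4B)
8..16  depth  (8B, 8-aligned)
16..20  mip_level  (4B, 4-aligned)
20..32  width  (12B, 4-aligned)
within Descriptor: version at 8
20 + 8 = 28

28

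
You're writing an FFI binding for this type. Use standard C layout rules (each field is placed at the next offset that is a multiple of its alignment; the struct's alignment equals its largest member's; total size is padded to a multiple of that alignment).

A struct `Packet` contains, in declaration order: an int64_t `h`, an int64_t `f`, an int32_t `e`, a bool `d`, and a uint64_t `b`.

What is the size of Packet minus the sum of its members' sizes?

h at 0 (size 8, align 8) → ends 8
f at 8 (size 8, align 8) → ends 16
e at 16 (size 4, align 4) → ends 20
d at 20 (size 1, align 1) → ends 21
pad 3 to align 8 for b
b at 24 (size 8, align 8) → ends 32
total 32 bytes, alignment 8
data bytes 29, size 32 → padding 3

3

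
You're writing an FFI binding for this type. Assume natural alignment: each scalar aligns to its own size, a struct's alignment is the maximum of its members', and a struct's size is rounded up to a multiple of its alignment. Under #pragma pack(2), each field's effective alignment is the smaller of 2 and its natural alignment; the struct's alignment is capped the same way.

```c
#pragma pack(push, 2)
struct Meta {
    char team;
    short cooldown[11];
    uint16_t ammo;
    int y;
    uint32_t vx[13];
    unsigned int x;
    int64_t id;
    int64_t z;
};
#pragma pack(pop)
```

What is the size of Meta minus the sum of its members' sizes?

1

0..1  team  (1B, 1-aligned)
1..2  -- padding (1B)
2..24  cooldown  (22B, 2-aligned)
24..26  ammo  (2B, 2-aligned)
26..30  y  (4B, 2-aligned)
30..82  vx  (52B, 2-aligned)
82..86  x  (4B, 2-aligned)
86..94  id  (8B, 2-aligned)
94..102  z  (8B, 2-aligned)
sizeof = 102, alignof = 2
data bytes 101, size 102 → padding 1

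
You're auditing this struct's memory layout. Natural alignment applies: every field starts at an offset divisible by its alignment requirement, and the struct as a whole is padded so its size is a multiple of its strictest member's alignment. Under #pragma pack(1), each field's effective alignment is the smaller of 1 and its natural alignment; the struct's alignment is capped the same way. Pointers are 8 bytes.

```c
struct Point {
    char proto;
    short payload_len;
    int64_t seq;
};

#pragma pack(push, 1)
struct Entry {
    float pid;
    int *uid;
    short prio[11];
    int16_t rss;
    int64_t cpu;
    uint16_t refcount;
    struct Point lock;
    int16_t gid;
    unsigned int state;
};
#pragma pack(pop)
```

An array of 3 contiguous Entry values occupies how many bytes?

Point: @0: proto [1B, align 1] → 1; +1 pad (align 2); @2: payload_len [2B, align 2] → 4; +4 pad (align 8); @8: seq [8B, align 8] → 16; size 16, align 8
@0: pid [4B, align 1] → 4
@4: uid [8B, align 1] → 12
@12: prio [22B, align 1] → 34
@34: rss [2B, align 1] → 36
@36: cpu [8B, align 1] → 44
@44: refcount [2B, align 1] → 46
@46: lock [16B, align 1] → 62
@62: gid [2B, align 1] → 64
@64: state [4B, align 1] → 68
size 68, align 1
array of 3: 3 × 68 = 204

204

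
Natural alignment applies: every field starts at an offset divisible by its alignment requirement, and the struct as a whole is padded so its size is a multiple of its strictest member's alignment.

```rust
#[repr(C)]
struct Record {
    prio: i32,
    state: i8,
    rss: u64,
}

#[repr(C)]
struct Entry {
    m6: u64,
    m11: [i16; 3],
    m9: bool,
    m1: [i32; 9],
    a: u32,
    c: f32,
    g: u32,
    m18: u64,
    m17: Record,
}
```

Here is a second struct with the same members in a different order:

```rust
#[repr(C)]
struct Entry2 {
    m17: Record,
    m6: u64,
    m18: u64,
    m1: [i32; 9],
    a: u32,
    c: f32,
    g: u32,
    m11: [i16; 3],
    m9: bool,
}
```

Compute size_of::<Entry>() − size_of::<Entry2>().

Record: 0..4  prio  (4B, 4-aligned); 4..5  state  (1B, 1-aligned); 5..8  -- padding (3B); 8..16  rss  (8B, 8-aligned); sizeof = 16, alignof = 8
0..8  m6  (8B, 8-aligned)
8..14  m11  (6B, 2-aligned)
14..15  m9  (1B, 1-aligned)
15..16  -- padding (1B)
16..52  m1  (36B, 4-aligned)
52..56  a  (4B, 4-aligned)
56..60  c  (4B, 4-aligned)
60..64  g  (4B, 4-aligned)
64..72  m18  (8B, 8-aligned)
72..88  m17  (16B, 8-aligned)
sizeof = 88, alignof = 8
— Entry2 —
0..16  m17  (16B, 8-aligned)
16..24  m6  (8B, 8-aligned)
24..32  m18  (8B, 8-aligned)
32..68  m1  (36B, 4-aligned)
68..72  a  (4B, 4-aligned)
72..76  c  (4B, 4-aligned)
76..80  g  (4B, 4-aligned)
80..86  m11  (6B, 2-aligned)
86..87  m9  (1B, 1-aligned)
87..88  -- tail padding (1B)
sizeof = 88, alignof = 8
88 − 88 = 0

0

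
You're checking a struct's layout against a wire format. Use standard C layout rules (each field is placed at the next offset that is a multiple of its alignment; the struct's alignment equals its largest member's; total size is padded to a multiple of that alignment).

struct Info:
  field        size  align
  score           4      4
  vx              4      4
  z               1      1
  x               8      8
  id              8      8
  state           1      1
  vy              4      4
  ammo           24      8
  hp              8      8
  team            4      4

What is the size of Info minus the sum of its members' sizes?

@0: score [4B, align 4] → 4
@4: vx [4B, align 4] → 8
@8: z [1B, align 1] → 9
+7 pad (align 8)
@16: x [8B, align 8] → 24
@24: id [8B, align 8] → 32
@32: state [1B, align 1] → 33
+3 pad (align 4)
@36: vy [4B, align 4] → 40
@40: ammo [24B, align 8] → 64
@64: hp [8B, align 8] → 72
@72: team [4B, align 4] → 76
+4 tail pad (align 8)
size 80, align 8
data bytes 66, size 80 → padding 14

14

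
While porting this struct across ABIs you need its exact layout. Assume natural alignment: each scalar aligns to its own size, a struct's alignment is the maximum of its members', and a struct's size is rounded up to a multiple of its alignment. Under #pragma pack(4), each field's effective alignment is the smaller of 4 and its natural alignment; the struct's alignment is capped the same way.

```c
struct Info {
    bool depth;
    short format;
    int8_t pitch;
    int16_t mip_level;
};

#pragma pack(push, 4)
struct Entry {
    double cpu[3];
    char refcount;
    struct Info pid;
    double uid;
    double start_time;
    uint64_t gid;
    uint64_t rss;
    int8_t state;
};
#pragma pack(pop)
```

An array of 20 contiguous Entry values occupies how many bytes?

Info: @0: depth [1B, align 1] → 1; +1 pad (align 2); @2: format [2B, align 2] → 4; @4: pitch [1B, align 1] → 5; +1 pad (align 2); @6: mip_level [2B, align 2] → 8; size 8, align 2
@0: cpu [24B, align 4] → 24
@24: refcount [1B, align 1] → 25
+1 pad (align 2)
@26: pid [8B, align 2] → 34
+2 pad (align 4)
@36: uid [8B, align 4] → 44
@44: start_time [8B, align 4] → 52
@52: gid [8B, align 4] → 60
@60: rss [8B, align 4] → 68
@68: state [1B, align 1] → 69
+3 tail pad (align 4)
size 72, align 4
array of 20: 20 × 72 = 1440

1440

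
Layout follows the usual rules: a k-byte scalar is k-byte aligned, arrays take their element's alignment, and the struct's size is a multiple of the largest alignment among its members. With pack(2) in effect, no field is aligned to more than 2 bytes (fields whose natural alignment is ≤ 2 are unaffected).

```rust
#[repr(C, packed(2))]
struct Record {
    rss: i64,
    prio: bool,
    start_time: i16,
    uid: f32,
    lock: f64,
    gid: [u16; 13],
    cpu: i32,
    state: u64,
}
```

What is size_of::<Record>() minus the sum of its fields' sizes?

0..8  rss  (8B, 2-aligned)
8..9  prio  (1B, 1-aligned)
9..10  -- padding (1B)
10..12  start_time  (2B, 2-aligned)
12..16  uid  (4B, 2-aligned)
16..24  lock  (8B, 2-aligned)
24..50  gid  (26B, 2-aligned)
50..54  cpu  (4B, 2-aligned)
54..62  state  (8B, 2-aligned)
sizeof = 62, alignof = 2
data bytes 61, size 62 → padding 1

1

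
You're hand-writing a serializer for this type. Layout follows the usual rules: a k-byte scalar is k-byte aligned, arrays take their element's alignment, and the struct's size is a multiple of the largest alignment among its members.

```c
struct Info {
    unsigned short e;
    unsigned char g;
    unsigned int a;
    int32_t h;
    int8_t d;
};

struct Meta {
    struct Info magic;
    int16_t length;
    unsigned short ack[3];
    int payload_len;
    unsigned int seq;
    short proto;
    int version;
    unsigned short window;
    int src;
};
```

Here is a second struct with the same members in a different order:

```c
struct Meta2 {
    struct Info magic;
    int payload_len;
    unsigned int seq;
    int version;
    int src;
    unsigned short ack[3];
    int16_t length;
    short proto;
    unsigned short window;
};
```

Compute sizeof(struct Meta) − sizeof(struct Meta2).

4

Info: e at 0 (size 2, align 2) → ends 2; g at 2 (size 1, align 1) → ends 3; pad 1 to align 4 for a; a at 4 (size 4, align 4) → ends 8; h at 8 (size 4, align 4) → ends 12; d at 12 (size 1, align 1) → ends 13; tail pad 3 to reach multiple of 4; total 16 bytes, alignment 4
magic at 0 (size 16, align 4) → ends 16
length at 16 (size 2, align 2) → ends 18
ack at 18 (size 6, align 2) → ends 24
payload_len at 24 (size 4, align 4) → ends 28
seq at 28 (size 4, align 4) → ends 32
proto at 32 (size 2, align 2) → ends 34
pad 2 to align 4 for version
version at 36 (size 4, align 4) → ends 40
window at 40 (size 2, align 2) → ends 42
pad 2 to align 4 for src
src at 44 (size 4, align 4) → ends 48
total 48 bytes, alignment 4
— Meta2 —
magic at 0 (size 16, align 4) → ends 16
payload_len at 16 (size 4, align 4) → ends 20
seq at 20 (size 4, align 4) → ends 24
version at 24 (size 4, align 4) → ends 28
src at 28 (size 4, align 4) → ends 32
ack at 32 (size 6, align 2) → ends 38
length at 38 (size 2, align 2) → ends 40
proto at 40 (size 2, align 2) → ends 42
window at 42 (size 2, align 2) → ends 44
total 44 bytes, alignment 4
48 − 44 = 4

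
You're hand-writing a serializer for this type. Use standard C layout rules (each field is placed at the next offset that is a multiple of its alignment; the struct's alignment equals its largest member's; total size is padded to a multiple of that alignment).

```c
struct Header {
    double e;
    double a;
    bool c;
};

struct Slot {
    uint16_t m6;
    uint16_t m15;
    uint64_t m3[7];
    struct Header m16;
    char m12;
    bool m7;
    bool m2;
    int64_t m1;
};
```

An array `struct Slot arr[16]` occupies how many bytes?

Header: @0: e [8B, align 8] → 8; @8: a [8B, align 8] → 16; @16: c [1B, align 1] → 17; +7 tail pad (align 8); size 24, align 8
@0: m6 [2B, align 2] → 2
@2: m15 [2B, align 2] → 4
+4 pad (align 8)
@8: m3 [56B, align 8] → 64
@64: m16 [24B, align 8] → 88
@88: m12 [1B, align 1] → 89
@89: m7 [1B, align 1] → 90
@90: m2 [1B, align 1] → 91
+5 pad (align 8)
@96: m1 [8B, align 8] → 104
size 104, align 8
array of 16: 16 × 104 = 1664

1664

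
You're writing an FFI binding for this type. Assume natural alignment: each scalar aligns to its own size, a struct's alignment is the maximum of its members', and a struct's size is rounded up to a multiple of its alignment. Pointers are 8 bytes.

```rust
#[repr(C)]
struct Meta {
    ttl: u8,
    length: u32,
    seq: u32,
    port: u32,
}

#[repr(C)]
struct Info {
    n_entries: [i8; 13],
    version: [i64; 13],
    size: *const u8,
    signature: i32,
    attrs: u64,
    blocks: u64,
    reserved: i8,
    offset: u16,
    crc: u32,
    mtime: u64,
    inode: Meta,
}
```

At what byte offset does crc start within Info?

156

Meta: ttl at 0 (size 1, align 1) → ends 1; pad 3 to align 4 for length; length at 4 (size 4, align 4) → ends 8; seq at 8 (size 4, align 4) → ends 12; port at 12 (size 4, align 4) → ends 16; total 16 bytes, alignment 4
n_entries at 0 (size 13, align 1) → ends 13
pad 3 to align 8 for version
version at 16 (size 104, align 8) → ends 120
size at 120 (size 8, align 8) → ends 128
signature at 128 (size 4, align 4) → ends 132
pad 4 to align 8 for attrs
attrs at 136 (size 8, align 8) → ends 144
blocks at 144 (size 8, align 8) → ends 152
reserved at 152 (size 1, align 1) → ends 153
pad 1 to align 2 for offset
offset at 154 (size 2, align 2) → ends 156
crc at 156 (size 4, align 4) → ends 160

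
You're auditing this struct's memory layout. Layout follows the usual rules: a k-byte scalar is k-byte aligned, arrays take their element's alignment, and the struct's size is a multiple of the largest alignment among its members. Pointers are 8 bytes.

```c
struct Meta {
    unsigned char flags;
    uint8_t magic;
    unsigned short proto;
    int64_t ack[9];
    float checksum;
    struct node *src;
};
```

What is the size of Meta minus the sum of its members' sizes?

flags at 0 (size 1, align 1) → ends 1
magic at 1 (size 1, align 1) → ends 2
proto at 2 (size 2, align 2) → ends 4
pad 4 to align 8 for ack
ack at 8 (size 72, align 8) → ends 80
checksum at 80 (size 4, align 4) → ends 84
pad 4 to align 8 for src
src at 88 (size 8, align 8) → ends 96
total 96 bytes, alignment 8
data bytes 88, size 96 → padding 8

8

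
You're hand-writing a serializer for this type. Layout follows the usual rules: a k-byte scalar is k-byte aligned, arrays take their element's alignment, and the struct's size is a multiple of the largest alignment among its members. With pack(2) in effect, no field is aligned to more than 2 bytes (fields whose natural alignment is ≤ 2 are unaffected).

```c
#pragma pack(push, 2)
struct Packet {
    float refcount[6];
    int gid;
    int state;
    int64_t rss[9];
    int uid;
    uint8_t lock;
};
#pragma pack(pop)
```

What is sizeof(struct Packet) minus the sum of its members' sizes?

1

refcount at 0 (size 24, align 2) → ends 24
gid at 24 (size 4, align 2) → ends 28
state at 28 (size 4, align 2) → ends 32
rss at 32 (size 72, align 2) → ends 104
uid at 104 (size 4, align 2) → ends 108
lock at 108 (size 1, align 1) → ends 109
tail pad 1 to reach multiple of 2
total 110 bytes, alignment 2
data bytes 109, size 110 → padding 1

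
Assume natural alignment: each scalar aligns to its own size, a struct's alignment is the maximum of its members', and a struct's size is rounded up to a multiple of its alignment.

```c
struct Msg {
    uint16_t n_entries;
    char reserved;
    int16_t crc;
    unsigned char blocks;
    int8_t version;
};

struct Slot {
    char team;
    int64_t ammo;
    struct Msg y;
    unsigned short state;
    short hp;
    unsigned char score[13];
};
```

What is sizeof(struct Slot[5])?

Msg: 0..2  n_entries  (2B, 2-aligned); 2..3  reserved  (1B, 1-aligned); 3..4  -- padding (1B); 4..6  crc  (2B, 2-aligned); 6..7  blocks  (1B, 1-aligned); 7..8  version  (1B, 1-aligned); sizeof = 8, alignof = 2
0..1  team  (1B, 1-aligned)
1..8  -- padding (7B)
8..16  ammo  (8B, 8-aligned)
16..24  y  (8B, 2-aligned)
24..26  state  (2B, 2-aligned)
26..28  hp  (2B, 2-aligned)
28..41  score  (13B, 1-aligned)
41..48  -- tail padding (7B)
sizeof = 48, alignof = 8
array of 5: 5 × 48 = 240

240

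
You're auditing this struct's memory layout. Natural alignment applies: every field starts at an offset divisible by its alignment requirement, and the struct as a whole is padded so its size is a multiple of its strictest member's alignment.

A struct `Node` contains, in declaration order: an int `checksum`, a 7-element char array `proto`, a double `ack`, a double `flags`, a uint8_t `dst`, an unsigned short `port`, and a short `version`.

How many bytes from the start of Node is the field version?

@0: checksum [4B, align 4] → 4
@4: proto [7B, align 1] → 11
+5 pad (align 8)
@16: ack [8B, align 8] → 24
@24: flags [8B, align 8] → 32
@32: dst [1B, align 1] → 33
+1 pad (align 2)
@34: port [2B, align 2] → 36
@36: version [2B, align 2] → 38

36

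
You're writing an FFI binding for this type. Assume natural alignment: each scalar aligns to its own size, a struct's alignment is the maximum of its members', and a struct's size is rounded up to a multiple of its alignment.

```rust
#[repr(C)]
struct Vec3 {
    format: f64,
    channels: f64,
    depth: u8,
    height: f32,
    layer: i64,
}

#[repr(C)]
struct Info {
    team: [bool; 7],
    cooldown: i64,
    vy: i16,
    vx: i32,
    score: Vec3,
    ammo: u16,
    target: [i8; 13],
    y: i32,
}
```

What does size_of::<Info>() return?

80 bytes

Vec3: format at 0 (size 8, align 8) → ends 8; channels at 8 (size 8, align 8) → ends 16; depth at 16 (size 1, align 1) → ends 17; pad 3 to align 4 for height; height at 20 (size 4, align 4) → ends 24; layer at 24 (size 8, align 8) → ends 32; total 32 bytes, alignment 8
team at 0 (size 7, align 1) → ends 7
pad 1 to align 8 for cooldown
cooldown at 8 (size 8, align 8) → ends 16
vy at 16 (size 2, align 2) → ends 18
pad 2 to align 4 for vx
vx at 20 (size 4, align 4) → ends 24
score at 24 (size 32, align 8) → ends 56
ammo at 56 (size 2, align 2) → ends 58
target at 58 (size 13, align 1) → ends 71
pad 1 to align 4 for y
y at 72 (size 4, align 4) → ends 76
tail pad 4 to reach multiple of 8
total 80 bytes, alignment 8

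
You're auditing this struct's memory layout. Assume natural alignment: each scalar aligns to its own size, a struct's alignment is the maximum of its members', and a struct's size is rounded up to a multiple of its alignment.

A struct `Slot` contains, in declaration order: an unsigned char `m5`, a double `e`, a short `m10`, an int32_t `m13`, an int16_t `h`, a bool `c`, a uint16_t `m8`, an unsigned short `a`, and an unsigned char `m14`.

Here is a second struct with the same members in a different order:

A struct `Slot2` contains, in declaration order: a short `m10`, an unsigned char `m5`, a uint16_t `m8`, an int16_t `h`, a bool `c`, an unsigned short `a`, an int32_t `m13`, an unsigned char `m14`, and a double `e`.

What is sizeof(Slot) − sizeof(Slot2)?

8

m5 at 0 (size 1, align 1) → ends 1
pad 7 to align 8 for e
e at 8 (size 8, align 8) → ends 16
m10 at 16 (size 2, align 2) → ends 18
pad 2 to align 4 for m13
m13 at 20 (size 4, align 4) → ends 24
h at 24 (size 2, align 2) → ends 26
c at 26 (size 1, align 1) → ends 27
pad 1 to align 2 for m8
m8 at 28 (size 2, align 2) → ends 30
a at 30 (size 2, align 2) → ends 32
m14 at 32 (size 1, align 1) → ends 33
tail pad 7 to reach multiple of 8
total 40 bytes, alignment 8
— Slot2 —
m10 at 0 (size 2, align 2) → ends 2
m5 at 2 (size 1, align 1) → ends 3
pad 1 to align 2 for m8
m8 at 4 (size 2, align 2) → ends 6
h at 6 (size 2, align 2) → ends 8
c at 8 (size 1, align 1) → ends 9
pad 1 to align 2 for a
a at 10 (size 2, align 2) → ends 12
m13 at 12 (size 4, align 4) → ends 16
m14 at 16 (size 1, align 1) → ends 17
pad 7 to align 8 for e
e at 24 (size 8, align 8) → ends 32
total 32 bytes, alignment 8
40 − 32 = 8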